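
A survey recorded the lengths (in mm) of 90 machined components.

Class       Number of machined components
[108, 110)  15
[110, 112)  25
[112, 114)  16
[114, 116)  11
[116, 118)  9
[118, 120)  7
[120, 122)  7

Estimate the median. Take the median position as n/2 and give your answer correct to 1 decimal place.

Cumulative frequencies: 15, 40, 56, 67, 76, 83, 90
n = 90; position = n/2 = 45.
This falls in the class [112, 114): L = 112, F = 40, f = 16, h = 2.
Median ≈ 112 + ((45 − 40) / 16) × 2 = 112.6250

112.6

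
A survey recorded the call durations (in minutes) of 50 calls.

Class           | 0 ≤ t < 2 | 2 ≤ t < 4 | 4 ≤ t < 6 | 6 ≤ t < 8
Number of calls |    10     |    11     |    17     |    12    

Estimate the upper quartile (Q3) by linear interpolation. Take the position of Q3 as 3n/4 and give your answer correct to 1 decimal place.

5.9

Cumulative frequencies: 10, 21, 38, 50
n = 50; position = 3n/4 = 37.5.
This falls in the class 4 ≤ t < 6: L = 4, F = 21, f = 17, h = 2.
Upper quartile ≈ 4 + ((37.5 − 21) / 17) × 2 = 5.9412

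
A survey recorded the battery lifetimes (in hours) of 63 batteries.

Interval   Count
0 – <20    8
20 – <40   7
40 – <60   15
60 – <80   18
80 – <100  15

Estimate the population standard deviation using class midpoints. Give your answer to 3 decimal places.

Midpoints: 10, 30, 50, 70, 90
n = 63, Σfm = 3650, mean = 57.9365
Σfm² = 254300
Σf(m − x̄)² = Σfm² − (Σfm)²/n = 254300 − 3650²/63 = 42831.7460
Population variance = 42831.7460 / 63 = 679.8690
Standard deviation = √679.8690 = 26.0743

26.074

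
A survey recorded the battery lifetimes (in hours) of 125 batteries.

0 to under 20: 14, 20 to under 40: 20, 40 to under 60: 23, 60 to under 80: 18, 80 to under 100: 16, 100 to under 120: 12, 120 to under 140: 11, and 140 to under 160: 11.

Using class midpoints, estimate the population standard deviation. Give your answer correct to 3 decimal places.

42.590

Midpoints: 10, 30, 50, 70, 90, 110, 130, 150
n = 125, Σfm = 8990, mean = 71.9200
Σfm² = 873300
Σf(m − x̄)² = Σfm² − (Σfm)²/n = 873300 − 8990²/125 = 226739.2000
Population variance = 226739.2000 / 125 = 1813.9136
Standard deviation = √1813.9136 = 42.5901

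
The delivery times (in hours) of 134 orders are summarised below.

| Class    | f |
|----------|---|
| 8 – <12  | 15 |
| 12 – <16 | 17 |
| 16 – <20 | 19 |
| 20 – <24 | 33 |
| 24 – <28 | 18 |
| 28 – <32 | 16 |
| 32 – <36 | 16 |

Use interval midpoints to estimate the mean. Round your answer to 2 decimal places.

Midpoints: 10, 14, 18, 22, 26, 30, 34
Σfm = 15×10 + 17×14 + 19×18 + 33×22 + 18×26 + 16×30 + 16×34 = 2948
n = Σf = 134
Mean = 2948 / 134 = 22.0000

22.00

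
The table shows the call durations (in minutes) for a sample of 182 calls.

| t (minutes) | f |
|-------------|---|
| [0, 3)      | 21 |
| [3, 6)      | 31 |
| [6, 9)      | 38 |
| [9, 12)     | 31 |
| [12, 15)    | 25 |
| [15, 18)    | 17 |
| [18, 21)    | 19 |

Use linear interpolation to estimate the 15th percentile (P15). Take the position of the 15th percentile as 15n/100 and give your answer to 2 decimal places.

Cumulative frequencies: 21, 52, 90, 121, 146, 163, 182
n = 182; position = 15n/100 = 27.3.
This falls in the class [3, 6): L = 3, F = 21, f = 31, h = 3.
15th percentile ≈ 3 + ((27.3 − 21) / 31) × 3 = 3.6097

3.61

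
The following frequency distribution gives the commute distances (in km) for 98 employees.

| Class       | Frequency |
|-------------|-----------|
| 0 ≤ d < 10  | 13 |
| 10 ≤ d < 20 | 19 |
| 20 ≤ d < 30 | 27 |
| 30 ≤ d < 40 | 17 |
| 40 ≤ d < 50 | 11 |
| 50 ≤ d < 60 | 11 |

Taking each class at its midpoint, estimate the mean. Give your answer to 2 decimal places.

27.76

Midpoints: 5, 15, 25, 35, 45, 55
Σfm = 13×5 + 19×15 + 27×25 + 17×35 + 11×45 + 11×55 = 2720
n = Σf = 98
Mean = 2720 / 98 = 27.7551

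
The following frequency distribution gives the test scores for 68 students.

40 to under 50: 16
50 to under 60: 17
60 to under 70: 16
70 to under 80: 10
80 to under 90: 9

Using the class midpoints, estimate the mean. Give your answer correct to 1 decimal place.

Midpoints: 45, 55, 65, 75, 85
Σfm = 16×45 + 17×55 + 16×65 + 10×75 + 9×85 = 4210
n = Σf = 68
Mean = 4210 / 68 = 61.9118

61.9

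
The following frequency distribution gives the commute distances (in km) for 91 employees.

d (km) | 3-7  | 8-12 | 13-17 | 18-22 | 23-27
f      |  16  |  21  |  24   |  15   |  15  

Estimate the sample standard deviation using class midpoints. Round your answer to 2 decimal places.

Midpoints: 5, 10, 15, 20, 25
n = 91, Σfm = 1325, mean = 14.5604
Σfm² = 23275
Σf(m − x̄)² = Σfm² − (Σfm)²/n = 23275 − 1325²/91 = 3982.4176
Sample variance = 3982.4176 / 90 = 44.2491
Standard deviation = √44.2491 = 6.6520

6.65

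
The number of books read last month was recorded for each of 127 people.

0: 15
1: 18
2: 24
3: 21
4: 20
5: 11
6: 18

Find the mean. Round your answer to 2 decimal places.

Values: 0, 1, 2, 3, 4, 5, 6
Σfx = 15×0 + 18×1 + 24×2 + 21×3 + 20×4 + 11×5 + 18×6 = 372
n = Σf = 127
Mean = 372 / 127 = 2.9291

2.93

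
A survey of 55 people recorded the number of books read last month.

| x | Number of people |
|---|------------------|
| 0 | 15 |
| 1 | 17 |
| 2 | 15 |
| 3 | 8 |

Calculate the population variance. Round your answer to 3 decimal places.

1.043

Values: 0, 1, 2, 3
n = 55, Σfx = 71, mean = 1.2909
Σfx² = 149
Σf(x − x̄)² = Σfx² − (Σfx)²/n = 149 − 71²/55 = 57.3455
Population variance = 57.3455 / 55 = 1.0426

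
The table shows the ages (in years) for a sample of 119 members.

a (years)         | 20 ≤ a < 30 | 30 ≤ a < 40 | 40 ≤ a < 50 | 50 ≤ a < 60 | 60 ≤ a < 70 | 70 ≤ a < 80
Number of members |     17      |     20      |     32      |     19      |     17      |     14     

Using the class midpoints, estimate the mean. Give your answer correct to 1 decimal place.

48.4

Midpoints: 25, 35, 45, 55, 65, 75
Σfm = 17×25 + 20×35 + 32×45 + 19×55 + 17×65 + 14×75 = 5765
n = Σf = 119
Mean = 5765 / 119 = 48.4454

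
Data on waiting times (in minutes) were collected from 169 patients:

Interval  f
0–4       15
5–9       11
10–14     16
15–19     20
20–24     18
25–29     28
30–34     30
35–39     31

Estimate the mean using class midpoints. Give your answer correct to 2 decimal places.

23.07

Midpoints: 2, 7, 12, 17, 22, 27, 32, 37
Σfm = 15×2 + 11×7 + 16×12 + 20×17 + 18×22 + 28×27 + 30×32 + 31×37 = 3898
n = Σf = 169
Mean = 3898 / 169 = 23.0651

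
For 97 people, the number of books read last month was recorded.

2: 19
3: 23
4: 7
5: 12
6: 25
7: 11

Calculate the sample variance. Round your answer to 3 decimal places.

3.105

Values: 2, 3, 4, 5, 6, 7
n = 97, Σfx = 422, mean = 4.3505
Σfx² = 2134
Σf(x − x̄)² = Σfx² − (Σfx)²/n = 2134 − 422²/97 = 298.0825
Sample variance = 298.0825 / 96 = 3.1050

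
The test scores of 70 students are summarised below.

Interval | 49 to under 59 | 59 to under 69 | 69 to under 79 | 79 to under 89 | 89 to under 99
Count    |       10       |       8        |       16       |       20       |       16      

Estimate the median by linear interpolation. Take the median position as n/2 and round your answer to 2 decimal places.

79.50

Cumulative frequencies: 10, 18, 34, 54, 70
n = 70; position = n/2 = 35.
This falls in the class 79 to under 89: L = 79, F = 34, f = 20, h = 10.
Median ≈ 79 + ((35 − 34) / 20) × 10 = 79.5000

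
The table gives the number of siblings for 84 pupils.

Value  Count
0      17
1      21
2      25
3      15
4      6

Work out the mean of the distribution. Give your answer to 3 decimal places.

Values: 0, 1, 2, 3, 4
Σfx = 17×0 + 21×1 + 25×2 + 15×3 + 6×4 = 140
n = Σf = 84
Mean = 140 / 84 = 1.6667

1.667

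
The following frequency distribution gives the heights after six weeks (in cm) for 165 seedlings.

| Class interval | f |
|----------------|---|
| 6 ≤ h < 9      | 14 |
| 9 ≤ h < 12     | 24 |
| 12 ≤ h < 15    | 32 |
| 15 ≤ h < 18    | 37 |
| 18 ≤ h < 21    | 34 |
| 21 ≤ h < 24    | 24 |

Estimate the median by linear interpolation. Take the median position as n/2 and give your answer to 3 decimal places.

Cumulative frequencies: 14, 38, 70, 107, 141, 165
n = 165; position = n/2 = 82.5.
This falls in the class 15 ≤ h < 18: L = 15, F = 70, f = 37, h = 3.
Median ≈ 15 + ((82.5 − 70) / 37) × 3 = 16.0135

16.014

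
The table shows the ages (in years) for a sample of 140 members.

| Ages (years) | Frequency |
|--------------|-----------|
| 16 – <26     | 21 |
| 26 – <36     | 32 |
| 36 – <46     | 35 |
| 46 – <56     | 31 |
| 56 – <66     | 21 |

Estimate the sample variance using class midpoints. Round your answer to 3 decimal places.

166.182

Midpoints: 21, 31, 41, 51, 61
n = 140, Σfm = 5730, mean = 40.9286
Σfm² = 257620
Σf(m − x̄)² = Σfm² − (Σfm)²/n = 257620 − 5730²/140 = 23099.2857
Sample variance = 23099.2857 / 139 = 166.1819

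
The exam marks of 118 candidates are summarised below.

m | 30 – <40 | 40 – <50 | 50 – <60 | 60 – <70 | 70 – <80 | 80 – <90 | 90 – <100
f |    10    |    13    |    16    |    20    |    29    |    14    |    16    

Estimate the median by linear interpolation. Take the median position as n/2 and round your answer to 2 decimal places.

Cumulative frequencies: 10, 23, 39, 59, 88, 102, 118
n = 118; position = n/2 = 59.
This falls in the class 60 – <70: L = 60, F = 39, f = 20, h = 10.
Median ≈ 60 + ((59 − 39) / 20) × 10 = 70.0000

70.00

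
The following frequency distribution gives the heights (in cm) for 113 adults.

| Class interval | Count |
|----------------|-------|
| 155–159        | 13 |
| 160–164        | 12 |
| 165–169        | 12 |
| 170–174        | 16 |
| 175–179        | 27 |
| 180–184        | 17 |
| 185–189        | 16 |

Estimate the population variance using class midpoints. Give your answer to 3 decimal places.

Midpoints: 157, 162, 167, 172, 177, 182, 187
n = 113, Σfm = 19606, mean = 173.5044
Σfm² = 3411872
Σf(m − x̄)² = Σfm² − (Σfm)²/n = 3411872 − 19606²/113 = 10144.2478
Population variance = 10144.2478 / 113 = 89.7721

89.772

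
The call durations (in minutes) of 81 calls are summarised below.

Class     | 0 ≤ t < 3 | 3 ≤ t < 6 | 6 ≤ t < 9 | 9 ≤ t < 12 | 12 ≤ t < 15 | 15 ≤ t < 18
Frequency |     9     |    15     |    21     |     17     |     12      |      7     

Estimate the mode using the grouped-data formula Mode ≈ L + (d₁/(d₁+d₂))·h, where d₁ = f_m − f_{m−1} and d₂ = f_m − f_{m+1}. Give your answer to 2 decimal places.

Modal class: 6 ≤ t < 9 (highest frequency 21).
d₁ = 21 − 15 = 6, d₂ = 21 − 17 = 4
Mode ≈ 6 + (6/(6+4)) × 3 = 6 + 1.8000 = 7.8000

7.80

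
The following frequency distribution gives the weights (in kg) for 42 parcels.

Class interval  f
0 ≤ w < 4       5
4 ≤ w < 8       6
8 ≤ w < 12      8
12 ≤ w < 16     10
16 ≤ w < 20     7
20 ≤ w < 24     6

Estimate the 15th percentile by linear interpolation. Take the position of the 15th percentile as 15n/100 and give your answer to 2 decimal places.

Cumulative frequencies: 5, 11, 19, 29, 36, 42
n = 42; position = 15n/100 = 6.3.
This falls in the class 4 ≤ w < 8: L = 4, F = 5, f = 6, h = 4.
15th percentile ≈ 4 + ((6.3 − 5) / 6) × 4 = 4.8667

4.87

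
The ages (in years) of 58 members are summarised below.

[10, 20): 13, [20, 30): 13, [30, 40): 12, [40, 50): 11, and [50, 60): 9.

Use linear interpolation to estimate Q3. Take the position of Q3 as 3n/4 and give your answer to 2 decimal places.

45.00

Cumulative frequencies: 13, 26, 38, 49, 58
n = 58; position = 3n/4 = 43.5.
This falls in the class [40, 50): L = 40, F = 38, f = 11, h = 10.
Upper quartile ≈ 40 + ((43.5 − 38) / 11) × 10 = 45.0000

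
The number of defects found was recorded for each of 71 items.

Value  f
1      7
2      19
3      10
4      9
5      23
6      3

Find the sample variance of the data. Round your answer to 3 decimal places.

2.307

Values: 1, 2, 3, 4, 5, 6
n = 71, Σfx = 244, mean = 3.4366
Σfx² = 1000
Σf(x − x̄)² = Σfx² − (Σfx)²/n = 1000 − 244²/71 = 161.4648
Sample variance = 161.4648 / 70 = 2.3066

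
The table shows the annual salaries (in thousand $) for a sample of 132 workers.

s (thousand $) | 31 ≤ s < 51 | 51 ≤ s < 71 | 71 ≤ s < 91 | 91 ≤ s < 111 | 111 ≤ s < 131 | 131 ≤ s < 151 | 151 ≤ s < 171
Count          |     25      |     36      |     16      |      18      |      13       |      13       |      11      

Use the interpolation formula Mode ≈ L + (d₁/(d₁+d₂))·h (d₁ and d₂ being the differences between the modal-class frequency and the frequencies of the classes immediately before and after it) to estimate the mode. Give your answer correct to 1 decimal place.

58.1

Modal class: 51 ≤ s < 71 (highest frequency 36).
d₁ = 36 − 25 = 11, d₂ = 36 − 16 = 20
Mode ≈ 51 + (11/(11+20)) × 20 = 51 + 7.0968 = 58.0968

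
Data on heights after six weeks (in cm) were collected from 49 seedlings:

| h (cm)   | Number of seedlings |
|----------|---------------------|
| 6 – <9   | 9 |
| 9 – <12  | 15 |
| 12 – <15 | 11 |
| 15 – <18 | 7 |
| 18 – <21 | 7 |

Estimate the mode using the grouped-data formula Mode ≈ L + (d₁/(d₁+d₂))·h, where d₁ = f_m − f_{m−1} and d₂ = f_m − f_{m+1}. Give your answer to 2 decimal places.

10.80

Modal class: 9 – <12 (highest frequency 15).
d₁ = 15 − 9 = 6, d₂ = 15 − 11 = 4
Mode ≈ 9 + (6/(6+4)) × 3 = 9 + 1.8000 = 10.8000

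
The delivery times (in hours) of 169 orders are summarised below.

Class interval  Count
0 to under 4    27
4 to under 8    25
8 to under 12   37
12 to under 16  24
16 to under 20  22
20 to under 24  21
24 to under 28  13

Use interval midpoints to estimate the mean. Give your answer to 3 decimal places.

12.462

Midpoints: 2, 6, 10, 14, 18, 22, 26
Σfm = 27×2 + 25×6 + 37×10 + 24×14 + 22×18 + 21×22 + 13×26 = 2106
n = Σf = 169
Mean = 2106 / 169 = 12.4615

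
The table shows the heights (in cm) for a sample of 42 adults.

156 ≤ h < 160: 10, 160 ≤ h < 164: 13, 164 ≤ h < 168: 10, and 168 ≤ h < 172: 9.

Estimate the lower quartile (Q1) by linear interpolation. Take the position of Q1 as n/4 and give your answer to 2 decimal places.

160.15

Cumulative frequencies: 10, 23, 33, 42
n = 42; position = n/4 = 10.5.
This falls in the class 160 ≤ h < 164: L = 160, F = 10, f = 13, h = 4.
Lower quartile ≈ 160 + ((10.5 − 10) / 13) × 4 = 160.1538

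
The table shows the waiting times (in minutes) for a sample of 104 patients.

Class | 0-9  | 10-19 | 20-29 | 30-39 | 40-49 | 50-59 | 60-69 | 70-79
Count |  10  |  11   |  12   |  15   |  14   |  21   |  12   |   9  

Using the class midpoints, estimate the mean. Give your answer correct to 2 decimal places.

40.65

Midpoints: 4.5, 14.5, 24.5, 34.5, 44.5, 54.5, 64.5, 74.5
Σfm = 10×4.5 + 11×14.5 + 12×24.5 + 15×34.5 + 14×44.5 + 21×54.5 + 12×64.5 + 9×74.5 = 4228
n = Σf = 104
Mean = 4228 / 104 = 40.6538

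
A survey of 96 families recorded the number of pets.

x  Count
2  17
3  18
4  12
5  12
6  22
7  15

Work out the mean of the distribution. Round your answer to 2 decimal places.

Values: 2, 3, 4, 5, 6, 7
Σfx = 17×2 + 18×3 + 12×4 + 12×5 + 22×6 + 15×7 = 433
n = Σf = 96
Mean = 433 / 96 = 4.5104

4.51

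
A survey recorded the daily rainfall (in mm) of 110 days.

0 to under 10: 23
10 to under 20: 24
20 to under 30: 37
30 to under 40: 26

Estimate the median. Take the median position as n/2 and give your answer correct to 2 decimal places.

22.16

Cumulative frequencies: 23, 47, 84, 110
n = 110; position = n/2 = 55.
This falls in the class 20 to under 30: L = 20, F = 47, f = 37, h = 10.
Median ≈ 20 + ((55 − 47) / 37) × 10 = 22.1622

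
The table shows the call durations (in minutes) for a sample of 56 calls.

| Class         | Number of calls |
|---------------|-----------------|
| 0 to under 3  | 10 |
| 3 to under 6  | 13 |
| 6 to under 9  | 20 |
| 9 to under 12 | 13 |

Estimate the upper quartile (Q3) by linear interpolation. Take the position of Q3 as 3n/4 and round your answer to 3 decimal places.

8.850

Cumulative frequencies: 10, 23, 43, 56
n = 56; position = 3n/4 = 42.
This falls in the class 6 to under 9: L = 6, F = 23, f = 20, h = 3.
Upper quartile ≈ 6 + ((42 − 23) / 20) × 3 = 8.8500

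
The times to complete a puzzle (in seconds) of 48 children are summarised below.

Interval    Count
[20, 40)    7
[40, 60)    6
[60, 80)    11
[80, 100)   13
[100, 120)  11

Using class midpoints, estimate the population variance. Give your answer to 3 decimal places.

Midpoints: 30, 50, 70, 90, 110
n = 48, Σfm = 3660, mean = 76.2500
Σfm² = 313600
Σf(m − x̄)² = Σfm² − (Σfm)²/n = 313600 − 3660²/48 = 34525.0000
Population variance = 34525.0000 / 48 = 719.2708

719.271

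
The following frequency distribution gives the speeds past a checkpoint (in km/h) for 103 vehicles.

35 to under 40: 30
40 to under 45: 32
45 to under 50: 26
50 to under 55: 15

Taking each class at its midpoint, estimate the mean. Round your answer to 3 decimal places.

43.762

Midpoints: 37.5, 42.5, 47.5, 52.5
Σfm = 30×37.5 + 32×42.5 + 26×47.5 + 15×52.5 = 4507.5
n = Σf = 103
Mean = 4507.5 / 103 = 43.7621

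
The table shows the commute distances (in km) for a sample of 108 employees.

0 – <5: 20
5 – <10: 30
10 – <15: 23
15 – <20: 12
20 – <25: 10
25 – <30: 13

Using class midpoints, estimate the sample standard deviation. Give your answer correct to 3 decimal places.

Midpoints: 2.5, 7.5, 12.5, 17.5, 22.5, 27.5
n = 108, Σfm = 1355, mean = 12.5463
Σfm² = 23975
Σf(m − x̄)² = Σfm² − (Σfm)²/n = 23975 − 1355²/108 = 6974.7685
Sample variance = 6974.7685 / 107 = 65.1848
Standard deviation = √65.1848 = 8.0737

8.074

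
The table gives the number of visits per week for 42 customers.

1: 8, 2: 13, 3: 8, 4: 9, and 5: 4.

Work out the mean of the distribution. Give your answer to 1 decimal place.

Values: 1, 2, 3, 4, 5
Σfx = 8×1 + 13×2 + 8×3 + 9×4 + 4×5 = 114
n = Σf = 42
Mean = 114 / 42 = 2.7143

2.7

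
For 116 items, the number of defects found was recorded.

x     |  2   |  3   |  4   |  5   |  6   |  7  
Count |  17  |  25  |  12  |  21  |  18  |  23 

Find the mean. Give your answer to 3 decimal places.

4.578

Values: 2, 3, 4, 5, 6, 7
Σfx = 17×2 + 25×3 + 12×4 + 21×5 + 18×6 + 23×7 = 531
n = Σf = 116
Mean = 531 / 116 = 4.5776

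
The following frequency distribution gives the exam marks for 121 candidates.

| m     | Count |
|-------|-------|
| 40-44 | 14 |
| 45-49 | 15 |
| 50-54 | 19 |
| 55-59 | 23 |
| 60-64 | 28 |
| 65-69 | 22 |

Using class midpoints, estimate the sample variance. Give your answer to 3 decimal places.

Midpoints: 42, 47, 52, 57, 62, 67
n = 121, Σfm = 6802, mean = 56.2149
Σfm² = 390324
Σf(m − x̄)² = Σfm² − (Σfm)²/n = 390324 − 6802²/121 = 7950.4132
Sample variance = 7950.4132 / 120 = 66.2534

66.253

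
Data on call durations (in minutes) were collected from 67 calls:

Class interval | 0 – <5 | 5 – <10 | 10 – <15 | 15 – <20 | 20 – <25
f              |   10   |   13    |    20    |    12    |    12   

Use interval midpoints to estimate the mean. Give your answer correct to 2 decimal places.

Midpoints: 2.5, 7.5, 12.5, 17.5, 22.5
Σfm = 10×2.5 + 13×7.5 + 20×12.5 + 12×17.5 + 12×22.5 = 852.5
n = Σf = 67
Mean = 852.5 / 67 = 12.7239

12.72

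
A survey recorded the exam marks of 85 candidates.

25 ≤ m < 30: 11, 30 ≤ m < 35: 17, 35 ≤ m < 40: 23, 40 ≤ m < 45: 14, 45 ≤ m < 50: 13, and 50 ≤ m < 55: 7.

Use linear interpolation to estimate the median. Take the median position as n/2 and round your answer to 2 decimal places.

Cumulative frequencies: 11, 28, 51, 65, 78, 85
n = 85; position = n/2 = 42.5.
This falls in the class 35 ≤ m < 40: L = 35, F = 28, f = 23, h = 5.
Median ≈ 35 + ((42.5 − 28) / 23) × 5 = 38.1522

38.15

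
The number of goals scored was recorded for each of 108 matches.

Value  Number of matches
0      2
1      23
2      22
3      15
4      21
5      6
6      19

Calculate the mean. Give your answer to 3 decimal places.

Values: 0, 1, 2, 3, 4, 5, 6
Σfx = 2×0 + 23×1 + 22×2 + 15×3 + 21×4 + 6×5 + 19×6 = 340
n = Σf = 108
Mean = 340 / 108 = 3.1481

3.148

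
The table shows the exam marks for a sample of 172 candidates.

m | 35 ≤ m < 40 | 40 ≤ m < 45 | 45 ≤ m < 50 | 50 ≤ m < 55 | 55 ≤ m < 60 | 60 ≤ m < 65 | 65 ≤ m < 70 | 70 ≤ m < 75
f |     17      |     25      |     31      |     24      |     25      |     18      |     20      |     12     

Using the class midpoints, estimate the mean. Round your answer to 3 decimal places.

53.576

Midpoints: 37.5, 42.5, 47.5, 52.5, 57.5, 62.5, 67.5, 72.5
Σfm = 17×37.5 + 25×42.5 + 31×47.5 + 24×52.5 + 25×57.5 + 18×62.5 + 20×67.5 + 12×72.5 = 9215
n = Σf = 172
Mean = 9215 / 172 = 53.5756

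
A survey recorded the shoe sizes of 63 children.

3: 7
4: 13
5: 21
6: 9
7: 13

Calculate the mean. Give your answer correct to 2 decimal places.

5.13

Values: 3, 4, 5, 6, 7
Σfx = 7×3 + 13×4 + 21×5 + 9×6 + 13×7 = 323
n = Σf = 63
Mean = 323 / 63 = 5.1270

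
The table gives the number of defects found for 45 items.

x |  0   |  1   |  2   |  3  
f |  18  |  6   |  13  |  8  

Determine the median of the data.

Cumulative frequencies: 18, 24, 37, 45
n = 45, so the median is the value in position (n+1)/2 = 23.
Position 23 falls at value 1.

1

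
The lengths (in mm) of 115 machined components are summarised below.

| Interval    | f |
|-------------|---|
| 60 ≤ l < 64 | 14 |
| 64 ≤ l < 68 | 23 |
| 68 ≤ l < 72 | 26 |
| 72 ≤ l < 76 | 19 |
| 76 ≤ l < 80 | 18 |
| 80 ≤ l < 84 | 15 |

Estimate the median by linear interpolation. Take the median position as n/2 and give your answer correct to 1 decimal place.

Cumulative frequencies: 14, 37, 63, 82, 100, 115
n = 115; position = n/2 = 57.5.
This falls in the class 68 ≤ l < 72: L = 68, F = 37, f = 26, h = 4.
Median ≈ 68 + ((57.5 − 37) / 26) × 4 = 71.1538

71.2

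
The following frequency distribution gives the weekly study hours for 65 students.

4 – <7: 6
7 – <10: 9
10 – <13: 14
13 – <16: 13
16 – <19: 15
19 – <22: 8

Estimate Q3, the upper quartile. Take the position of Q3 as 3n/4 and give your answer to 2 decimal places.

17.35

Cumulative frequencies: 6, 15, 29, 42, 57, 65
n = 65; position = 3n/4 = 48.75.
This falls in the class 16 – <19: L = 16, F = 42, f = 15, h = 3.
Upper quartile ≈ 16 + ((48.75 − 42) / 15) × 3 = 17.3500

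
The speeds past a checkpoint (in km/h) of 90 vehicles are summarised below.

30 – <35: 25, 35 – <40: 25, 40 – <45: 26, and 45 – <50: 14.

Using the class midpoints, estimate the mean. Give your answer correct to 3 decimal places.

Midpoints: 32.5, 37.5, 42.5, 47.5
Σfm = 25×32.5 + 25×37.5 + 26×42.5 + 14×47.5 = 3520
n = Σf = 90
Mean = 3520 / 90 = 39.1111

39.111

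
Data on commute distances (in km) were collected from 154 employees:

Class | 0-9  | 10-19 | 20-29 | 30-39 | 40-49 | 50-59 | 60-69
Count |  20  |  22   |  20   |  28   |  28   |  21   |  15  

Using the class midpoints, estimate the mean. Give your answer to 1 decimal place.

Midpoints: 4.5, 14.5, 24.5, 34.5, 44.5, 54.5, 64.5
Σfm = 20×4.5 + 22×14.5 + 20×24.5 + 28×34.5 + 28×44.5 + 21×54.5 + 15×64.5 = 5223
n = Σf = 154
Mean = 5223 / 154 = 33.9156

33.9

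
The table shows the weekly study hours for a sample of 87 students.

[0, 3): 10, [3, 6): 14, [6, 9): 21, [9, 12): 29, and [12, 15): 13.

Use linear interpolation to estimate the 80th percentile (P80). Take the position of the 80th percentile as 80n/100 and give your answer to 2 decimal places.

11.54

Cumulative frequencies: 10, 24, 45, 74, 87
n = 87; position = 80n/100 = 69.6.
This falls in the class [9, 12): L = 9, F = 45, f = 29, h = 3.
80th percentile ≈ 9 + ((69.6 − 45) / 29) × 3 = 11.5448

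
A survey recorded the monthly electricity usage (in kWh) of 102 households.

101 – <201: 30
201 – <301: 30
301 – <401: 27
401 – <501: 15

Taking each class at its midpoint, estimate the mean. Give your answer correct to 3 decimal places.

277.471

Midpoints: 151, 251, 351, 451
Σfm = 30×151 + 30×251 + 27×351 + 15×451 = 28302
n = Σf = 102
Mean = 28302 / 102 = 277.4706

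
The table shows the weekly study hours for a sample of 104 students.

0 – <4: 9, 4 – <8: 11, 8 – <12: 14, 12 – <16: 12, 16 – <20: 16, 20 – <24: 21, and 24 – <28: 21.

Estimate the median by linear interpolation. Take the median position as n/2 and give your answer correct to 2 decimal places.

Cumulative frequencies: 9, 20, 34, 46, 62, 83, 104
n = 104; position = n/2 = 52.
This falls in the class 16 – <20: L = 16, F = 46, f = 16, h = 4.
Median ≈ 16 + ((52 − 46) / 16) × 4 = 17.5000

17.50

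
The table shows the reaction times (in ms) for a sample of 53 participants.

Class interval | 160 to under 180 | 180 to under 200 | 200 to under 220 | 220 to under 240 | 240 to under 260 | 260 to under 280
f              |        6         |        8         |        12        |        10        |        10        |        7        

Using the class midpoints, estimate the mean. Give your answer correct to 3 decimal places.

Midpoints: 170, 190, 210, 230, 250, 270
Σfm = 6×170 + 8×190 + 12×210 + 10×230 + 10×250 + 7×270 = 11750
n = Σf = 53
Mean = 11750 / 53 = 221.6981

221.698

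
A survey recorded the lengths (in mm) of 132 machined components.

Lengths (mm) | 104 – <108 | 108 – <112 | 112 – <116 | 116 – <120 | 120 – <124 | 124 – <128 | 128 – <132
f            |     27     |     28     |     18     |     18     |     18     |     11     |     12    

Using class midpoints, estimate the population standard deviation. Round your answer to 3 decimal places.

Midpoints: 106, 110, 114, 118, 122, 126, 130
n = 132, Σfm = 15260, mean = 115.6061
Σfm² = 1772080
Σf(m − x̄)² = Σfm² − (Σfm)²/n = 1772080 − 15260²/132 = 7931.5152
Population variance = 7931.5152 / 132 = 60.0872
Standard deviation = √60.0872 = 7.7516

7.752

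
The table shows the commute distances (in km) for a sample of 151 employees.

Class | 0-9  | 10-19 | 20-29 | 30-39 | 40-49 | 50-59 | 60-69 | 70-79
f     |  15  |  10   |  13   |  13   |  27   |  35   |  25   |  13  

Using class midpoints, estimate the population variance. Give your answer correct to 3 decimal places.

428.367

Midpoints: 4.5, 14.5, 24.5, 34.5, 44.5, 54.5, 64.5, 74.5
n = 151, Σfm = 6669.5, mean = 44.1689
Σfm² = 359267.75
Σf(m − x̄)² = Σfm² − (Σfm)²/n = 359267.75 − 6669.5²/151 = 64683.4437
Population variance = 64683.4437 / 151 = 428.3672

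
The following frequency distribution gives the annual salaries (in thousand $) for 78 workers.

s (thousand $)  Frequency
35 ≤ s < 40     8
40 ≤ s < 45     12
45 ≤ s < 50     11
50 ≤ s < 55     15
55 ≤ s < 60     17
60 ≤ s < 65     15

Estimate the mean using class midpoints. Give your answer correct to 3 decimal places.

Midpoints: 37.5, 42.5, 47.5, 52.5, 57.5, 62.5
Σfm = 8×37.5 + 12×42.5 + 11×47.5 + 15×52.5 + 17×57.5 + 15×62.5 = 4035
n = Σf = 78
Mean = 4035 / 78 = 51.7308

51.731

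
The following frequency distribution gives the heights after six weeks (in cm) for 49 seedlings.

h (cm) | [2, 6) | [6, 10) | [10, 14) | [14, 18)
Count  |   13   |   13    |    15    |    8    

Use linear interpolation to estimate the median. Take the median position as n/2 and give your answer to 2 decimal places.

9.54

Cumulative frequencies: 13, 26, 41, 49
n = 49; position = n/2 = 24.5.
This falls in the class [6, 10): L = 6, F = 13, f = 13, h = 4.
Median ≈ 6 + ((24.5 − 13) / 13) × 4 = 9.5385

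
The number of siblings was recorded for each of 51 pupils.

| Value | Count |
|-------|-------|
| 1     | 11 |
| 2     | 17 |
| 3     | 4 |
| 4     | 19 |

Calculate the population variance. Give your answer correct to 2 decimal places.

1.41

Values: 1, 2, 3, 4
n = 51, Σfx = 133, mean = 2.6078
Σfx² = 419
Σf(x − x̄)² = Σfx² − (Σfx)²/n = 419 − 133²/51 = 72.1569
Population variance = 72.1569 / 51 = 1.4148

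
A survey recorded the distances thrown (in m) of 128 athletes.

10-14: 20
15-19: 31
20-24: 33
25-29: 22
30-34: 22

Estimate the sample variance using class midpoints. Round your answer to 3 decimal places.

43.465

Midpoints: 12, 17, 22, 27, 32
n = 128, Σfm = 2791, mean = 21.8047
Σfm² = 66377
Σf(m − x̄)² = Σfm² − (Σfm)²/n = 66377 − 2791²/128 = 5520.1172
Sample variance = 5520.1172 / 127 = 43.4655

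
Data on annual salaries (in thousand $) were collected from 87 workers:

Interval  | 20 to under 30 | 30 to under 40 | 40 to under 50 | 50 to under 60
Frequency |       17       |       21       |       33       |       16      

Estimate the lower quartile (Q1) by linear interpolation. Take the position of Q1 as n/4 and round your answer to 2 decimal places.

Cumulative frequencies: 17, 38, 71, 87
n = 87; position = n/4 = 21.75.
This falls in the class 30 to under 40: L = 30, F = 17, f = 21, h = 10.
Lower quartile ≈ 30 + ((21.75 − 17) / 21) × 10 = 32.2619

32.26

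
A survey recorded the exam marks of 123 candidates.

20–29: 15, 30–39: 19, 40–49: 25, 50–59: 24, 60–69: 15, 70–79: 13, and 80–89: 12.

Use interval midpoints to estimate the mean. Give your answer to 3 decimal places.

Midpoints: 24.5, 34.5, 44.5, 54.5, 64.5, 74.5, 84.5
Σfm = 15×24.5 + 19×34.5 + 25×44.5 + 24×54.5 + 15×64.5 + 13×74.5 + 12×84.5 = 6393.5
n = Σf = 123
Mean = 6393.5 / 123 = 51.9797

51.980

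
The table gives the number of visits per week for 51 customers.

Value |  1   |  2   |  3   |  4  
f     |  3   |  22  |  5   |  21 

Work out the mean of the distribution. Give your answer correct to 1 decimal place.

Values: 1, 2, 3, 4
Σfx = 3×1 + 22×2 + 5×3 + 21×4 = 146
n = Σf = 51
Mean = 146 / 51 = 2.8627

2.9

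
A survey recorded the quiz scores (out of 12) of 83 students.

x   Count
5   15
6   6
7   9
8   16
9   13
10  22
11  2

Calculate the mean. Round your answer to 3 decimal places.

Values: 5, 6, 7, 8, 9, 10, 11
Σfx = 15×5 + 6×6 + 9×7 + 16×8 + 13×9 + 22×10 + 2×11 = 661
n = Σf = 83
Mean = 661 / 83 = 7.9639

7.964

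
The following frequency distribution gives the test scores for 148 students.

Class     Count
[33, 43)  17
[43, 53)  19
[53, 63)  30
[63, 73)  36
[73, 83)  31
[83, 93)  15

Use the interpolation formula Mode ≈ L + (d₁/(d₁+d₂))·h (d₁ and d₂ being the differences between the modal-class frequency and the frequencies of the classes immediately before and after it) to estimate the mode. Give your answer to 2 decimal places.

Modal class: [63, 73) (highest frequency 36).
d₁ = 36 − 30 = 6, d₂ = 36 − 31 = 5
Mode ≈ 63 + (6/(6+5)) × 10 = 63 + 5.4545 = 68.4545

68.45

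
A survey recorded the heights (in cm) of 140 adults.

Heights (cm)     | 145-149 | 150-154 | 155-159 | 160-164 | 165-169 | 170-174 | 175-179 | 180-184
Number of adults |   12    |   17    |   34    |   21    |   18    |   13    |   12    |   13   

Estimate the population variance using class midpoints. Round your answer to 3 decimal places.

105.429

Midpoints: 147, 152, 157, 162, 167, 172, 177, 182
n = 140, Σfm = 22820, mean = 163.0000
Σfm² = 3734420
Σf(m − x̄)² = Σfm² − (Σfm)²/n = 3734420 − 22820²/140 = 14760.0000
Population variance = 14760.0000 / 140 = 105.4286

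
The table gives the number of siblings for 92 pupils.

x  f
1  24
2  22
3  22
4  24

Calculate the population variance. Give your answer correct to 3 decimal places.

1.293

Values: 1, 2, 3, 4
n = 92, Σfx = 230, mean = 2.5000
Σfx² = 694
Σf(x − x̄)² = Σfx² − (Σfx)²/n = 694 − 230²/92 = 119.0000
Population variance = 119.0000 / 92 = 1.2935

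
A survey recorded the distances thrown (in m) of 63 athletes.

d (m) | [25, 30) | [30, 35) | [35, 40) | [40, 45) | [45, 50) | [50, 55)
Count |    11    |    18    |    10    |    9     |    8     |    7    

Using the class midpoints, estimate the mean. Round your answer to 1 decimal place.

Midpoints: 27.5, 32.5, 37.5, 42.5, 47.5, 52.5
Σfm = 11×27.5 + 18×32.5 + 10×37.5 + 9×42.5 + 8×47.5 + 7×52.5 = 2392.5
n = Σf = 63
Mean = 2392.5 / 63 = 37.9762

38.0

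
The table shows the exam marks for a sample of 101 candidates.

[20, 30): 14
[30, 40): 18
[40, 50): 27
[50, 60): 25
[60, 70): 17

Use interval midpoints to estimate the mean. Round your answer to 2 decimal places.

Midpoints: 25, 35, 45, 55, 65
Σfm = 14×25 + 18×35 + 27×45 + 25×55 + 17×65 = 4675
n = Σf = 101
Mean = 4675 / 101 = 46.2871

46.29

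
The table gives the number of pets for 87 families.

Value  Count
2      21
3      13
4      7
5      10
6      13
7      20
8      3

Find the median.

Cumulative frequencies: 21, 34, 41, 51, 64, 84, 87
n = 87, so the median is the value in position (n+1)/2 = 44.
Position 44 falls at value 5.

5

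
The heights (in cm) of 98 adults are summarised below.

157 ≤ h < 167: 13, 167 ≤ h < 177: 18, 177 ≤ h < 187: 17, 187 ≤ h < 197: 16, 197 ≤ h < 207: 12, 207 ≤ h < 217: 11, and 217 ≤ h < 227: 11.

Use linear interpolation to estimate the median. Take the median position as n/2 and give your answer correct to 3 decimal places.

187.625

Cumulative frequencies: 13, 31, 48, 64, 76, 87, 98
n = 98; position = n/2 = 49.
This falls in the class 187 ≤ h < 197: L = 187, F = 48, f = 16, h = 10.
Median ≈ 187 + ((49 − 48) / 16) × 10 = 187.6250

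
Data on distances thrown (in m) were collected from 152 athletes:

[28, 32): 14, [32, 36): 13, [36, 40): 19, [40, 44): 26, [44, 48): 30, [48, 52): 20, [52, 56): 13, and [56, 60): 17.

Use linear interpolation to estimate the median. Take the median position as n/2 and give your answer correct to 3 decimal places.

44.533

Cumulative frequencies: 14, 27, 46, 72, 102, 122, 135, 152
n = 152; position = n/2 = 76.
This falls in the class [44, 48): L = 44, F = 72, f = 30, h = 4.
Median ≈ 44 + ((76 − 72) / 30) × 4 = 44.5333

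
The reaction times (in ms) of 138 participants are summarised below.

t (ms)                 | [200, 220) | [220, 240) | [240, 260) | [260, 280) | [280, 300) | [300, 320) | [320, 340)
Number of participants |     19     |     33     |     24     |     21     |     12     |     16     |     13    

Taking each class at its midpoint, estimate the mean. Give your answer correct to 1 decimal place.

Midpoints: 210, 230, 250, 270, 290, 310, 330
Σfm = 19×210 + 33×230 + 24×250 + 21×270 + 12×290 + 16×310 + 13×330 = 35980
n = Σf = 138
Mean = 35980 / 138 = 260.7246

260.7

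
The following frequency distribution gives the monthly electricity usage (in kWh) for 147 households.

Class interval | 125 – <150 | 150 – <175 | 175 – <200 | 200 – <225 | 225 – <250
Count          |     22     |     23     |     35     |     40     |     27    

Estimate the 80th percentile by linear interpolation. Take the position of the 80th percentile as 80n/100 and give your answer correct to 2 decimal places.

Cumulative frequencies: 22, 45, 80, 120, 147
n = 147; position = 80n/100 = 117.6.
This falls in the class 200 – <225: L = 200, F = 80, f = 40, h = 25.
80th percentile ≈ 200 + ((117.6 − 80) / 40) × 25 = 223.5000

223.50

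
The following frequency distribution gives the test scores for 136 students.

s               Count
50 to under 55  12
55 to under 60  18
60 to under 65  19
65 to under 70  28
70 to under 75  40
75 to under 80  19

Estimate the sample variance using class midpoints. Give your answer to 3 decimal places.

Midpoints: 52.5, 57.5, 62.5, 67.5, 72.5, 77.5
n = 136, Σfm = 9115, mean = 67.0221
Σfm² = 618750
Σf(m − x̄)² = Σfm² − (Σfm)²/n = 618750 − 9115²/136 = 7843.9338
Sample variance = 7843.9338 / 135 = 58.1032

58.103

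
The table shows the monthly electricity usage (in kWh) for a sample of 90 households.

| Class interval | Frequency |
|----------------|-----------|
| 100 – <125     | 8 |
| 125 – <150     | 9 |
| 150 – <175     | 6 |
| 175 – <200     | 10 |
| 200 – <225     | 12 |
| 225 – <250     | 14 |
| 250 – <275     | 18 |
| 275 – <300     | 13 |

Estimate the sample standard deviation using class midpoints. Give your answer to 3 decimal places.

55.920

Midpoints: 112.5, 137.5, 162.5, 187.5, 212.5, 237.5, 262.5, 287.5
n = 90, Σfm = 19325, mean = 214.7222
Σfm² = 4427812.5
Σf(m − x̄)² = Σfm² − (Σfm)²/n = 4427812.5 − 19325²/90 = 278305.5556
Sample variance = 278305.5556 / 89 = 3127.0287
Standard deviation = √3127.0287 = 55.9198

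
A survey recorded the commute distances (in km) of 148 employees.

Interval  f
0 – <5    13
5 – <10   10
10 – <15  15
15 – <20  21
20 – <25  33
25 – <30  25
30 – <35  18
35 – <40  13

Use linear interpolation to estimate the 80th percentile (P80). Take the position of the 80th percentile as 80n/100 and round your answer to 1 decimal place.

Cumulative frequencies: 13, 23, 38, 59, 92, 117, 135, 148
n = 148; position = 80n/100 = 118.4.
This falls in the class 30 – <35: L = 30, F = 117, f = 18, h = 5.
80th percentile ≈ 30 + ((118.4 − 117) / 18) × 5 = 30.3889

30.4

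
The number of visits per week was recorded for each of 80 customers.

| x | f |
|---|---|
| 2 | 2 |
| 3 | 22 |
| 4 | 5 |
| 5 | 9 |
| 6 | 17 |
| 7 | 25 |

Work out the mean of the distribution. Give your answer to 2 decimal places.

Values: 2, 3, 4, 5, 6, 7
Σfx = 2×2 + 22×3 + 5×4 + 9×5 + 17×6 + 25×7 = 412
n = Σf = 80
Mean = 412 / 80 = 5.1500

5.15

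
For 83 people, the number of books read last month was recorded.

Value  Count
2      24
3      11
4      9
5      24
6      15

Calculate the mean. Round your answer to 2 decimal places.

3.94

Values: 2, 3, 4, 5, 6
Σfx = 24×2 + 11×3 + 9×4 + 24×5 + 15×6 = 327
n = Σf = 83
Mean = 327 / 83 = 3.9398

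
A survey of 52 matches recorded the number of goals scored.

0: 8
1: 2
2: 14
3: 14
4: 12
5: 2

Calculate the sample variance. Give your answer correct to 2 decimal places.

1.98

Values: 0, 1, 2, 3, 4, 5
n = 52, Σfx = 130, mean = 2.5000
Σfx² = 426
Σf(x − x̄)² = Σfx² − (Σfx)²/n = 426 − 130²/52 = 101.0000
Sample variance = 101.0000 / 51 = 1.9804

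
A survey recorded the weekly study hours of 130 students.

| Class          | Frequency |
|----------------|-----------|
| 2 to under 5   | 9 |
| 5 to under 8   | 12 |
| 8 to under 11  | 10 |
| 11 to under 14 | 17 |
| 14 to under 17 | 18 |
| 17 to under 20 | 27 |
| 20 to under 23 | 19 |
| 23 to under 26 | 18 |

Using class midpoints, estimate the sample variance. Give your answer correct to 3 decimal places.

Midpoints: 3.5, 6.5, 9.5, 12.5, 15.5, 18.5, 21.5, 24.5
n = 130, Σfm = 2045, mean = 15.7308
Σfm² = 37328.5
Σf(m − x̄)² = Σfm² − (Σfm)²/n = 37328.5 − 2045²/130 = 5159.0769
Sample variance = 5159.0769 / 129 = 39.9928

39.993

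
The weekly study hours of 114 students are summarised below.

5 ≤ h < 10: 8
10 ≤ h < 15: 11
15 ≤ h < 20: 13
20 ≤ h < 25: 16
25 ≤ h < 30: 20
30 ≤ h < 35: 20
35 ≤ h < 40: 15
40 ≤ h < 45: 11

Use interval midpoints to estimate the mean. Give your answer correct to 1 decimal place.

26.4

Midpoints: 7.5, 12.5, 17.5, 22.5, 27.5, 32.5, 37.5, 42.5
Σfm = 8×7.5 + 11×12.5 + 13×17.5 + 16×22.5 + 20×27.5 + 20×32.5 + 15×37.5 + 11×42.5 = 3015
n = Σf = 114
Mean = 3015 / 114 = 26.4474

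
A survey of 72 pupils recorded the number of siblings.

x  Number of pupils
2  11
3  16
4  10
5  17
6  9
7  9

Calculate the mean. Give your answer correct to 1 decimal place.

4.3

Values: 2, 3, 4, 5, 6, 7
Σfx = 11×2 + 16×3 + 10×4 + 17×5 + 9×6 + 9×7 = 312
n = Σf = 72
Mean = 312 / 72 = 4.3333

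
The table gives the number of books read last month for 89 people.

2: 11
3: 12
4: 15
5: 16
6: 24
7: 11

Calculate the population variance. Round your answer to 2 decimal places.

Values: 2, 3, 4, 5, 6, 7
n = 89, Σfx = 419, mean = 4.7079
Σfx² = 2195
Σf(x − x̄)² = Σfx² − (Σfx)²/n = 2195 − 419²/89 = 222.4045
Population variance = 222.4045 / 89 = 2.4989

2.50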